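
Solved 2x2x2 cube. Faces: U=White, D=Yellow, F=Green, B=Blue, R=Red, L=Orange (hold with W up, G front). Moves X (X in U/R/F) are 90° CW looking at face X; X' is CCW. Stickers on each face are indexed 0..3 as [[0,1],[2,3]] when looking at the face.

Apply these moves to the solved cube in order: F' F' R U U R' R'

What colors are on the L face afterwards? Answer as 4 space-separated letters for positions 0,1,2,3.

After move 1 (F'): F=GGGG U=WWRR R=YRYR D=OOYY L=OWOW
After move 2 (F'): F=GGGG U=WWYY R=OROR D=WWYY L=OROR
After move 3 (R): R=OORR U=WGYG F=GWGY D=WBYB B=YBWB
After move 4 (U): U=YWGG F=OOGY R=YBRR B=ORWB L=GWOR
After move 5 (U): U=GYGW F=YBGY R=ORRR B=GWWB L=OOOR
After move 6 (R'): R=RROR U=GWGG F=YYGW D=WBYY B=BWBB
After move 7 (R'): R=RRRO U=GBGB F=YWGG D=WYYW B=YWBB
Query: L face = OOOR

Answer: O O O R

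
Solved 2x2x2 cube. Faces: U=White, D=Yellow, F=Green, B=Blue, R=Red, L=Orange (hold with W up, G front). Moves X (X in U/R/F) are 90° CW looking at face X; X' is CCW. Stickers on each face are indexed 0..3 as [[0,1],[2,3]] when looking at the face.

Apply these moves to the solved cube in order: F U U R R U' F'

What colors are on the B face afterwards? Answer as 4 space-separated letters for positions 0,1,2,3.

Answer: R W B B

Derivation:
After move 1 (F): F=GGGG U=WWOO R=WRWR D=RRYY L=OYOY
After move 2 (U): U=OWOW F=WRGG R=BBWR B=OYBB L=GGOY
After move 3 (U): U=OOWW F=BBGG R=OYWR B=GGBB L=WROY
After move 4 (R): R=WORY U=OBWG F=BRGY D=RBYG B=WGOB
After move 5 (R): R=RWYO U=ORWY F=BBGG D=ROYW B=GGBB
After move 6 (U'): U=RYOW F=WRGG R=BBYO B=RWBB L=GGOY
After move 7 (F'): F=RGWG U=RYBY R=OBRO D=GYYW L=GWOO
Query: B face = RWBB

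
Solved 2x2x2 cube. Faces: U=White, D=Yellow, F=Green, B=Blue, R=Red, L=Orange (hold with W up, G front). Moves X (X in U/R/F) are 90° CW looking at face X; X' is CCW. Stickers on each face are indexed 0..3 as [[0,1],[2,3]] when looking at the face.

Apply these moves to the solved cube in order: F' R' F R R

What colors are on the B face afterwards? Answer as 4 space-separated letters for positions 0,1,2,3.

After move 1 (F'): F=GGGG U=WWRR R=YRYR D=OOYY L=OWOW
After move 2 (R'): R=RRYY U=WBRB F=GWGR D=OGYG B=YBOB
After move 3 (F): F=GGRW U=WBWW R=RRBY D=YRYG L=OOOG
After move 4 (R): R=BRYR U=WGWW F=GRRG D=YOYY B=WBBB
After move 5 (R): R=YBRR U=WRWG F=GORY D=YBYW B=WBGB
Query: B face = WBGB

Answer: W B G B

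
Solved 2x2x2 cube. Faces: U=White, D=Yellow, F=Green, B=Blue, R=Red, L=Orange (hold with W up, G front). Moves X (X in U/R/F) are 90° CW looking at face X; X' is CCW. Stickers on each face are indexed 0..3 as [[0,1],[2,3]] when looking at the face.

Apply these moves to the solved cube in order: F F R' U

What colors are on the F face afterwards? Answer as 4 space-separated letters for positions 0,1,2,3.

Answer: R R G Y

Derivation:
After move 1 (F): F=GGGG U=WWOO R=WRWR D=RRYY L=OYOY
After move 2 (F): F=GGGG U=WWYY R=OROR D=WWYY L=OROR
After move 3 (R'): R=RROO U=WBYB F=GWGY D=WGYG B=YBWB
After move 4 (U): U=YWBB F=RRGY R=YBOO B=ORWB L=GWOR
Query: F face = RRGY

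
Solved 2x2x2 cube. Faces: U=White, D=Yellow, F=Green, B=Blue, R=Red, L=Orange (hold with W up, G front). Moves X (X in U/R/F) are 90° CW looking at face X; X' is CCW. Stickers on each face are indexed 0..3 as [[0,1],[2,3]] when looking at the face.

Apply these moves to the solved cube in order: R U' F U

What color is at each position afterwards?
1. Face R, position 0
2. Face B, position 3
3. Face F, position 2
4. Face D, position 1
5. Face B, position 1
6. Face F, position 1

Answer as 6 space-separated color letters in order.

After move 1 (R): R=RRRR U=WGWG F=GYGY D=YBYB B=WBWB
After move 2 (U'): U=GGWW F=OOGY R=GYRR B=RRWB L=WBOO
After move 3 (F): F=GOYO U=GGOB R=WYWR D=RGYB L=WYOB
After move 4 (U): U=OGBG F=WYYO R=RRWR B=WYWB L=GOOB
Query 1: R[0] = R
Query 2: B[3] = B
Query 3: F[2] = Y
Query 4: D[1] = G
Query 5: B[1] = Y
Query 6: F[1] = Y

Answer: R B Y G Y Y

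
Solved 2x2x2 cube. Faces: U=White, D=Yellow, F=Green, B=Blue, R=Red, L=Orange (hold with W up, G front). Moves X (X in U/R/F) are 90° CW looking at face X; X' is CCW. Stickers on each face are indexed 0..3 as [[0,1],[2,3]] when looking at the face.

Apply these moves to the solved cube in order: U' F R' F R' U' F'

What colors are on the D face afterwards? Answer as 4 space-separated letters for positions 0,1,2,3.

After move 1 (U'): U=WWWW F=OOGG R=GGRR B=RRBB L=BBOO
After move 2 (F): F=GOGO U=WWOB R=WGWR D=RGYY L=BYOY
After move 3 (R'): R=GRWW U=WBOR F=GWGB D=ROYO B=YRGB
After move 4 (F): F=GGBW U=WBYY R=ORRW D=WGYO L=BROO
After move 5 (R'): R=RWOR U=WGYY F=GBBY D=WGYW B=ORGB
After move 6 (U'): U=GYWY F=BRBY R=GBOR B=RWGB L=OROO
After move 7 (F'): F=RYBB U=GYGO R=GBWR D=ROYW L=OYOW
Query: D face = ROYW

Answer: R O Y W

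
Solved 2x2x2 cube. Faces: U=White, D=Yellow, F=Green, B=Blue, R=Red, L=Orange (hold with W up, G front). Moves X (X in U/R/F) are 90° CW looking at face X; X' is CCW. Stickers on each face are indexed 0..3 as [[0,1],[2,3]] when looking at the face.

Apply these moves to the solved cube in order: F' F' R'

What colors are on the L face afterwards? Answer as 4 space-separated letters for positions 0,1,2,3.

After move 1 (F'): F=GGGG U=WWRR R=YRYR D=OOYY L=OWOW
After move 2 (F'): F=GGGG U=WWYY R=OROR D=WWYY L=OROR
After move 3 (R'): R=RROO U=WBYB F=GWGY D=WGYG B=YBWB
Query: L face = OROR

Answer: O R O R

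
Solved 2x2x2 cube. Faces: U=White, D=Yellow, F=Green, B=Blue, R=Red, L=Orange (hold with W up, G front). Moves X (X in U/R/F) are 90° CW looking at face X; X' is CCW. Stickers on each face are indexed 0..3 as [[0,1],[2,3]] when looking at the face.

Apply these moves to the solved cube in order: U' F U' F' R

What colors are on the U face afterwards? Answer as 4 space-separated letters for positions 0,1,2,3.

Answer: W O G G

Derivation:
After move 1 (U'): U=WWWW F=OOGG R=GGRR B=RRBB L=BBOO
After move 2 (F): F=GOGO U=WWOB R=WGWR D=RGYY L=BYOY
After move 3 (U'): U=WBWO F=BYGO R=GOWR B=WGBB L=RROY
After move 4 (F'): F=YOBG U=WBGW R=GORR D=RYYY L=ROOW
After move 5 (R): R=RGRO U=WOGG F=YYBY D=RBYW B=WGBB
Query: U face = WOGG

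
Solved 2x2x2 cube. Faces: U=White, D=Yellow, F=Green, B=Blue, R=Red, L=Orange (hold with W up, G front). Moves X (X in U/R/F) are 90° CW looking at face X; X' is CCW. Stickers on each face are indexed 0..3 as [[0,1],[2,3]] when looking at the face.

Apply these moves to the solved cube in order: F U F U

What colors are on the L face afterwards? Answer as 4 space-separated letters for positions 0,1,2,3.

Answer: G W O R

Derivation:
After move 1 (F): F=GGGG U=WWOO R=WRWR D=RRYY L=OYOY
After move 2 (U): U=OWOW F=WRGG R=BBWR B=OYBB L=GGOY
After move 3 (F): F=GWGR U=OWYG R=OBWR D=WBYY L=GROR
After move 4 (U): U=YOGW F=OBGR R=OYWR B=GRBB L=GWOR
Query: L face = GWOR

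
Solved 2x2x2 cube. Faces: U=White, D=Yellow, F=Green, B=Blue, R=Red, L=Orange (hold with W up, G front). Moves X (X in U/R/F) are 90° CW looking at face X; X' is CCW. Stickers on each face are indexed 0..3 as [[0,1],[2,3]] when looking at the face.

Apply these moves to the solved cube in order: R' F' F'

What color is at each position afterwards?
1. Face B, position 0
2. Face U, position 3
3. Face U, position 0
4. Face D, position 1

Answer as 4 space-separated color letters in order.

After move 1 (R'): R=RRRR U=WBWB F=GWGW D=YGYG B=YBYB
After move 2 (F'): F=WWGG U=WBRR R=GRYR D=OOYG L=OBOW
After move 3 (F'): F=WGWG U=WBGY R=OROR D=BWYG L=OROR
Query 1: B[0] = Y
Query 2: U[3] = Y
Query 3: U[0] = W
Query 4: D[1] = W

Answer: Y Y W W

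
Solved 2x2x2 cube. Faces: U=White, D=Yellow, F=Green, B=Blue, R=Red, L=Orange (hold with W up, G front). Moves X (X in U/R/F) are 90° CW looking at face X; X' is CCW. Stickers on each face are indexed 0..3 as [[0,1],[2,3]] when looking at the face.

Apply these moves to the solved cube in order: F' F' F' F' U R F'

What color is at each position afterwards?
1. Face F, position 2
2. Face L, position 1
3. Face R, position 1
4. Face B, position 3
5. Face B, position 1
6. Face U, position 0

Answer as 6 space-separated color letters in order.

After move 1 (F'): F=GGGG U=WWRR R=YRYR D=OOYY L=OWOW
After move 2 (F'): F=GGGG U=WWYY R=OROR D=WWYY L=OROR
After move 3 (F'): F=GGGG U=WWOO R=WRWR D=RRYY L=OYOY
After move 4 (F'): F=GGGG U=WWWW R=RRRR D=YYYY L=OOOO
After move 5 (U): U=WWWW F=RRGG R=BBRR B=OOBB L=GGOO
After move 6 (R): R=RBRB U=WRWG F=RYGY D=YBYO B=WOWB
After move 7 (F'): F=YYRG U=WRRR R=BBYB D=GOYO L=GGOW
Query 1: F[2] = R
Query 2: L[1] = G
Query 3: R[1] = B
Query 4: B[3] = B
Query 5: B[1] = O
Query 6: U[0] = W

Answer: R G B B O W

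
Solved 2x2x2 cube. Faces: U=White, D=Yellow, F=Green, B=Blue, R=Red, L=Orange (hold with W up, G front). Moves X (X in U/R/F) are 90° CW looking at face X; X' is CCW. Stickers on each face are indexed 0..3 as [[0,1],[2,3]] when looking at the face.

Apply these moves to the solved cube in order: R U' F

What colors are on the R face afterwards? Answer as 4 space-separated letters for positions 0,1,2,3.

After move 1 (R): R=RRRR U=WGWG F=GYGY D=YBYB B=WBWB
After move 2 (U'): U=GGWW F=OOGY R=GYRR B=RRWB L=WBOO
After move 3 (F): F=GOYO U=GGOB R=WYWR D=RGYB L=WYOB
Query: R face = WYWR

Answer: W Y W R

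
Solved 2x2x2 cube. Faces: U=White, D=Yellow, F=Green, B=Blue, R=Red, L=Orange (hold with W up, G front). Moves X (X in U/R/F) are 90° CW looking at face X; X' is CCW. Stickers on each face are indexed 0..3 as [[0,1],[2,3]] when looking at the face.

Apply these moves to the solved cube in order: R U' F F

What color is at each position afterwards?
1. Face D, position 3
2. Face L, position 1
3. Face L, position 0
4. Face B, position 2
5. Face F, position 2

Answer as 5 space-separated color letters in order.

Answer: B R W W O

Derivation:
After move 1 (R): R=RRRR U=WGWG F=GYGY D=YBYB B=WBWB
After move 2 (U'): U=GGWW F=OOGY R=GYRR B=RRWB L=WBOO
After move 3 (F): F=GOYO U=GGOB R=WYWR D=RGYB L=WYOB
After move 4 (F): F=YGOO U=GGBY R=OYBR D=WWYB L=WROG
Query 1: D[3] = B
Query 2: L[1] = R
Query 3: L[0] = W
Query 4: B[2] = W
Query 5: F[2] = O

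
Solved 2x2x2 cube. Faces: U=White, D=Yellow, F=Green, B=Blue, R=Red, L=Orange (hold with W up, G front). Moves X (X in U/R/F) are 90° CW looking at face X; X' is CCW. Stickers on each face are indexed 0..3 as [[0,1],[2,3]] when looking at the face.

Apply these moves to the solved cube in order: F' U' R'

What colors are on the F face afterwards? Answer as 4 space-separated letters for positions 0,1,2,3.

After move 1 (F'): F=GGGG U=WWRR R=YRYR D=OOYY L=OWOW
After move 2 (U'): U=WRWR F=OWGG R=GGYR B=YRBB L=BBOW
After move 3 (R'): R=GRGY U=WBWY F=ORGR D=OWYG B=YROB
Query: F face = ORGR

Answer: O R G R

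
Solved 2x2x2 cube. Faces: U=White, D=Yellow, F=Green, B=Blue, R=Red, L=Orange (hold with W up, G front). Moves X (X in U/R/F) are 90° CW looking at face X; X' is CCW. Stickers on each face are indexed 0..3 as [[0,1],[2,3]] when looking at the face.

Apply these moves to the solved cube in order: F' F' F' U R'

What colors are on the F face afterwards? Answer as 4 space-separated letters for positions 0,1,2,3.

Answer: W W G W

Derivation:
After move 1 (F'): F=GGGG U=WWRR R=YRYR D=OOYY L=OWOW
After move 2 (F'): F=GGGG U=WWYY R=OROR D=WWYY L=OROR
After move 3 (F'): F=GGGG U=WWOO R=WRWR D=RRYY L=OYOY
After move 4 (U): U=OWOW F=WRGG R=BBWR B=OYBB L=GGOY
After move 5 (R'): R=BRBW U=OBOO F=WWGW D=RRYG B=YYRB
Query: F face = WWGW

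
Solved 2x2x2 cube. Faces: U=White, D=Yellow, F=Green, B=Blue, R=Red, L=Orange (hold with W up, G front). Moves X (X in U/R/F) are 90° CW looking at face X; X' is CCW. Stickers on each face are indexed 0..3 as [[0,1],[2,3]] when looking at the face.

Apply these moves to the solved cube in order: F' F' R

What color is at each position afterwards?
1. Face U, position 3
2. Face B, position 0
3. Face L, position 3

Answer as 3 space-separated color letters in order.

After move 1 (F'): F=GGGG U=WWRR R=YRYR D=OOYY L=OWOW
After move 2 (F'): F=GGGG U=WWYY R=OROR D=WWYY L=OROR
After move 3 (R): R=OORR U=WGYG F=GWGY D=WBYB B=YBWB
Query 1: U[3] = G
Query 2: B[0] = Y
Query 3: L[3] = R

Answer: G Y R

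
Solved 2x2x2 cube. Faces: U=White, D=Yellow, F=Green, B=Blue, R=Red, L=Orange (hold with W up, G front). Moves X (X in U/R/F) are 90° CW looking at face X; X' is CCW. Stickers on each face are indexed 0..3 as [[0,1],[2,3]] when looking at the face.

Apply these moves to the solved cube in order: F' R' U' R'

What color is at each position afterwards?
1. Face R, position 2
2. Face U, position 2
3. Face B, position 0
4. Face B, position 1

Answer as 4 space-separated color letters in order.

After move 1 (F'): F=GGGG U=WWRR R=YRYR D=OOYY L=OWOW
After move 2 (R'): R=RRYY U=WBRB F=GWGR D=OGYG B=YBOB
After move 3 (U'): U=BBWR F=OWGR R=GWYY B=RROB L=YBOW
After move 4 (R'): R=WYGY U=BOWR F=OBGR D=OWYR B=GRGB
Query 1: R[2] = G
Query 2: U[2] = W
Query 3: B[0] = G
Query 4: B[1] = R

Answer: G W G R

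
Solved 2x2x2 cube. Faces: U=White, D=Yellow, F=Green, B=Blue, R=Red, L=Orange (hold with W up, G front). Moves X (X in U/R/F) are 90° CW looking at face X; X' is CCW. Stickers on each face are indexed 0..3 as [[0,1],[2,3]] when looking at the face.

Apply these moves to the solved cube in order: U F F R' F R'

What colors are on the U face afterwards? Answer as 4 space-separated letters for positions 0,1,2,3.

After move 1 (U): U=WWWW F=RRGG R=BBRR B=OOBB L=GGOO
After move 2 (F): F=GRGR U=WWOG R=WBWR D=RBYY L=GYOY
After move 3 (F): F=GGRR U=WWYY R=OBGR D=WWYY L=GROB
After move 4 (R'): R=BROG U=WBYO F=GWRY D=WGYR B=YOWB
After move 5 (F): F=RGYW U=WBBR R=YROG D=OBYR L=GWOG
After move 6 (R'): R=RGYO U=WWBY F=RBYR D=OGYW B=ROBB
Query: U face = WWBY

Answer: W W B Y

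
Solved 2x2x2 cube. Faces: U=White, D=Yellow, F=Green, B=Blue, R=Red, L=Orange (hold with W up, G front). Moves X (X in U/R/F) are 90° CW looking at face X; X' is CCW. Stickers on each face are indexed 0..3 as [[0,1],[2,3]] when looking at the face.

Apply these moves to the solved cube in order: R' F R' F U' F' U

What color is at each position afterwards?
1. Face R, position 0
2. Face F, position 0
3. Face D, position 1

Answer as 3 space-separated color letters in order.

After move 1 (R'): R=RRRR U=WBWB F=GWGW D=YGYG B=YBYB
After move 2 (F): F=GGWW U=WBOO R=WRBR D=RRYG L=OYOG
After move 3 (R'): R=RRWB U=WYOY F=GBWO D=RGYW B=GBRB
After move 4 (F): F=WGOB U=WYGY R=ORYB D=WRYW L=OROG
After move 5 (U'): U=YYWG F=OROB R=WGYB B=ORRB L=GBOG
After move 6 (F'): F=RBOO U=YYWY R=RGWB D=BGYW L=GGOW
After move 7 (U): U=WYYY F=RGOO R=ORWB B=GGRB L=RBOW
Query 1: R[0] = O
Query 2: F[0] = R
Query 3: D[1] = G

Answer: O R G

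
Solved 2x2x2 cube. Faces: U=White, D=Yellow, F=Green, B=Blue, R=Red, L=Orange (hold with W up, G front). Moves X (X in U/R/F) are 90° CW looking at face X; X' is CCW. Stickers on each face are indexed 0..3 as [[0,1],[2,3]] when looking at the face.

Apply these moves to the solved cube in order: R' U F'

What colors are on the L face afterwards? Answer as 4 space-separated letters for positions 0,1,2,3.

Answer: G B O B

Derivation:
After move 1 (R'): R=RRRR U=WBWB F=GWGW D=YGYG B=YBYB
After move 2 (U): U=WWBB F=RRGW R=YBRR B=OOYB L=GWOO
After move 3 (F'): F=RWRG U=WWYR R=GBYR D=WOYG L=GBOB
Query: L face = GBOB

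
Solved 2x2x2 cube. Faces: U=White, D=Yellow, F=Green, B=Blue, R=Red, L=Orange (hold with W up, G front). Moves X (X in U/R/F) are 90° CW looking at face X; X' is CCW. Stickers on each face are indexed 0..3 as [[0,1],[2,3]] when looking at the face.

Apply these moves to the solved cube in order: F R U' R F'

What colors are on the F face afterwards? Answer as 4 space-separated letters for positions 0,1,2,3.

Answer: B B O G

Derivation:
After move 1 (F): F=GGGG U=WWOO R=WRWR D=RRYY L=OYOY
After move 2 (R): R=WWRR U=WGOG F=GRGY D=RBYB B=OBWB
After move 3 (U'): U=GGWO F=OYGY R=GRRR B=WWWB L=OBOY
After move 4 (R): R=RGRR U=GYWY F=OBGB D=RWYW B=OWGB
After move 5 (F'): F=BBOG U=GYRR R=WGRR D=BYYW L=OYOW
Query: F face = BBOG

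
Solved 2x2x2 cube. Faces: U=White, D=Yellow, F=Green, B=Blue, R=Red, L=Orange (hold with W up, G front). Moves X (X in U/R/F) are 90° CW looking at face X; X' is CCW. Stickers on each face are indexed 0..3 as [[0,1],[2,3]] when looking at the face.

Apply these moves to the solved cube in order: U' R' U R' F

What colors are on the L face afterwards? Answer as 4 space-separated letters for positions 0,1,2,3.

After move 1 (U'): U=WWWW F=OOGG R=GGRR B=RRBB L=BBOO
After move 2 (R'): R=GRGR U=WBWR F=OWGW D=YOYG B=YRYB
After move 3 (U): U=WWRB F=GRGW R=YRGR B=BBYB L=OWOO
After move 4 (R'): R=RRYG U=WYRB F=GWGB D=YRYW B=GBOB
After move 5 (F): F=GGBW U=WYOW R=RRBG D=YRYW L=OYOR
Query: L face = OYOR

Answer: O Y O R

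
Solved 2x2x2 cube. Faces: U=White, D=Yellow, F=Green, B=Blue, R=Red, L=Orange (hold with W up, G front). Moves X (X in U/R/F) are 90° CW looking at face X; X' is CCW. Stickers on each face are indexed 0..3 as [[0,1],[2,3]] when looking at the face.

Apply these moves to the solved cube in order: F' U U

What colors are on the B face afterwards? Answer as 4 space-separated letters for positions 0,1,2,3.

Answer: G G B B

Derivation:
After move 1 (F'): F=GGGG U=WWRR R=YRYR D=OOYY L=OWOW
After move 2 (U): U=RWRW F=YRGG R=BBYR B=OWBB L=GGOW
After move 3 (U): U=RRWW F=BBGG R=OWYR B=GGBB L=YROW
Query: B face = GGBB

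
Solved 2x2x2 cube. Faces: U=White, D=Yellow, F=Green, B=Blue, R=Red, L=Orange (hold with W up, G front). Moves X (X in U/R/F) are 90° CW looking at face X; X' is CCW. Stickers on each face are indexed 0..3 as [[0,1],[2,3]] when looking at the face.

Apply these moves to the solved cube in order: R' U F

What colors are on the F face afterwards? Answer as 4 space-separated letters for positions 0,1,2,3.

Answer: G R W R

Derivation:
After move 1 (R'): R=RRRR U=WBWB F=GWGW D=YGYG B=YBYB
After move 2 (U): U=WWBB F=RRGW R=YBRR B=OOYB L=GWOO
After move 3 (F): F=GRWR U=WWOW R=BBBR D=RYYG L=GYOG
Query: F face = GRWR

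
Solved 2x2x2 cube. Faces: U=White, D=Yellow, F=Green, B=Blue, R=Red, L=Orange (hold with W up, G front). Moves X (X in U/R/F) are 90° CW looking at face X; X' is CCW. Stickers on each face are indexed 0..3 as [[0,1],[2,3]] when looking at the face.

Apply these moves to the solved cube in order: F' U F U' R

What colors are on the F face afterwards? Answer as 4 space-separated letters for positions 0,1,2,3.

Answer: G B G Y

Derivation:
After move 1 (F'): F=GGGG U=WWRR R=YRYR D=OOYY L=OWOW
After move 2 (U): U=RWRW F=YRGG R=BBYR B=OWBB L=GGOW
After move 3 (F): F=GYGR U=RWWG R=RBWR D=YBYY L=GOOO
After move 4 (U'): U=WGRW F=GOGR R=GYWR B=RBBB L=OWOO
After move 5 (R): R=WGRY U=WORR F=GBGY D=YBYR B=WBGB
Query: F face = GBGY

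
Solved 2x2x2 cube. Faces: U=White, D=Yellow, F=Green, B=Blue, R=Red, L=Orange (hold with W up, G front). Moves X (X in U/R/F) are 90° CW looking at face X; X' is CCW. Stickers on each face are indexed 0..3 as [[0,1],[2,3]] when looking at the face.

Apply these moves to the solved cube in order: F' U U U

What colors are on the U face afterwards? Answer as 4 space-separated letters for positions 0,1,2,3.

Answer: W R W R

Derivation:
After move 1 (F'): F=GGGG U=WWRR R=YRYR D=OOYY L=OWOW
After move 2 (U): U=RWRW F=YRGG R=BBYR B=OWBB L=GGOW
After move 3 (U): U=RRWW F=BBGG R=OWYR B=GGBB L=YROW
After move 4 (U): U=WRWR F=OWGG R=GGYR B=YRBB L=BBOW
Query: U face = WRWR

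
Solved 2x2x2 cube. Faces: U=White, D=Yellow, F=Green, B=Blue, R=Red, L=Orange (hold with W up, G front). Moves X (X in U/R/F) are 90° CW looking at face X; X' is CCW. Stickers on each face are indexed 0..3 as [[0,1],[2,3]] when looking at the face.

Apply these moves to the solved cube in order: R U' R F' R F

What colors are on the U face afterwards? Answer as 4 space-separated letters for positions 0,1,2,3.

Answer: G B W Y

Derivation:
After move 1 (R): R=RRRR U=WGWG F=GYGY D=YBYB B=WBWB
After move 2 (U'): U=GGWW F=OOGY R=GYRR B=RRWB L=WBOO
After move 3 (R): R=RGRY U=GOWY F=OBGB D=YWYR B=WRGB
After move 4 (F'): F=BBOG U=GORR R=WGYY D=BOYR L=WYOW
After move 5 (R): R=YWYG U=GBRG F=BOOR D=BGYW B=RROB
After move 6 (F): F=OBRO U=GBWY R=RWGG D=YYYW L=WBOG
Query: U face = GBWY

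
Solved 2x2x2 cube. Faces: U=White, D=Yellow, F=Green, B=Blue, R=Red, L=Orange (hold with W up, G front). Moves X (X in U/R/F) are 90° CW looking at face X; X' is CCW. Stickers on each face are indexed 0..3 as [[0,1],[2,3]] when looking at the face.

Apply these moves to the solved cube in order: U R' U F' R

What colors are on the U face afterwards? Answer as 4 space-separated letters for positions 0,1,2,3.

Answer: W W Y G

Derivation:
After move 1 (U): U=WWWW F=RRGG R=BBRR B=OOBB L=GGOO
After move 2 (R'): R=BRBR U=WBWO F=RWGW D=YRYG B=YOYB
After move 3 (U): U=WWOB F=BRGW R=YOBR B=GGYB L=RWOO
After move 4 (F'): F=RWBG U=WWYB R=ROYR D=WOYG L=RBOO
After move 5 (R): R=YRRO U=WWYG F=ROBG D=WYYG B=BGWB
Query: U face = WWYG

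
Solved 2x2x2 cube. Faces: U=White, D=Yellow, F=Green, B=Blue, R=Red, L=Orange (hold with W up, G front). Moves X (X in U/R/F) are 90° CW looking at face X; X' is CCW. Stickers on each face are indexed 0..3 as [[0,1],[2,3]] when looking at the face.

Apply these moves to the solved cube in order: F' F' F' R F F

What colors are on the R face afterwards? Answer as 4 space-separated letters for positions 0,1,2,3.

Answer: Y W Y R

Derivation:
After move 1 (F'): F=GGGG U=WWRR R=YRYR D=OOYY L=OWOW
After move 2 (F'): F=GGGG U=WWYY R=OROR D=WWYY L=OROR
After move 3 (F'): F=GGGG U=WWOO R=WRWR D=RRYY L=OYOY
After move 4 (R): R=WWRR U=WGOG F=GRGY D=RBYB B=OBWB
After move 5 (F): F=GGYR U=WGYY R=OWGR D=RWYB L=OROB
After move 6 (F): F=YGRG U=WGBR R=YWYR D=GOYB L=OROW
Query: R face = YWYR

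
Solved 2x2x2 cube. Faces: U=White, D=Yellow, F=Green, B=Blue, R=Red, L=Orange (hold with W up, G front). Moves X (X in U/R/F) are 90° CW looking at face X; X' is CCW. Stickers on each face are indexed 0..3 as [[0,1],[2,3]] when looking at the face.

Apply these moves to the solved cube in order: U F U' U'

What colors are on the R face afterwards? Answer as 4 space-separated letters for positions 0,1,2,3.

After move 1 (U): U=WWWW F=RRGG R=BBRR B=OOBB L=GGOO
After move 2 (F): F=GRGR U=WWOG R=WBWR D=RBYY L=GYOY
After move 3 (U'): U=WGWO F=GYGR R=GRWR B=WBBB L=OOOY
After move 4 (U'): U=GOWW F=OOGR R=GYWR B=GRBB L=WBOY
Query: R face = GYWR

Answer: G Y W R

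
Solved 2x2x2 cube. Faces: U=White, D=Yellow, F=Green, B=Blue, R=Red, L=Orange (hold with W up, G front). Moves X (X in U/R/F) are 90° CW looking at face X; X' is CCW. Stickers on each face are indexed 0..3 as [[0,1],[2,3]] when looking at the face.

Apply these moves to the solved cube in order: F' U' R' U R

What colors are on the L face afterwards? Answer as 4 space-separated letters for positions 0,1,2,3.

Answer: O R O W

Derivation:
After move 1 (F'): F=GGGG U=WWRR R=YRYR D=OOYY L=OWOW
After move 2 (U'): U=WRWR F=OWGG R=GGYR B=YRBB L=BBOW
After move 3 (R'): R=GRGY U=WBWY F=ORGR D=OWYG B=YROB
After move 4 (U): U=WWYB F=GRGR R=YRGY B=BBOB L=OROW
After move 5 (R): R=GYYR U=WRYR F=GWGG D=OOYB B=BBWB
Query: L face = OROW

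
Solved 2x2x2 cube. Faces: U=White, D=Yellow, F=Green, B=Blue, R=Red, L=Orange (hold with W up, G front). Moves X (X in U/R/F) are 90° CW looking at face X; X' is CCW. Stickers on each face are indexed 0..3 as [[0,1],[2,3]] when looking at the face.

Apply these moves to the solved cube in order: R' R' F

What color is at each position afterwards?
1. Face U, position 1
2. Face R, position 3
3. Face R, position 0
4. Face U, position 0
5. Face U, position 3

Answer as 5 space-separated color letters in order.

Answer: Y R W W O

Derivation:
After move 1 (R'): R=RRRR U=WBWB F=GWGW D=YGYG B=YBYB
After move 2 (R'): R=RRRR U=WYWY F=GBGB D=YWYW B=GBGB
After move 3 (F): F=GGBB U=WYOO R=WRYR D=RRYW L=OYOW
Query 1: U[1] = Y
Query 2: R[3] = R
Query 3: R[0] = W
Query 4: U[0] = W
Query 5: U[3] = O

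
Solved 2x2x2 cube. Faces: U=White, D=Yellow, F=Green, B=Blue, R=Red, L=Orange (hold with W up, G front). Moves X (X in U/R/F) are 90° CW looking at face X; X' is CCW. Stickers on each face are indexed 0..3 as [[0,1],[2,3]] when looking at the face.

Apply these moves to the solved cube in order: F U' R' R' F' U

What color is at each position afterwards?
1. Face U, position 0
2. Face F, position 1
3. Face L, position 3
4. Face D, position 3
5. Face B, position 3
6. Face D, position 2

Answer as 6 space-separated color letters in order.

After move 1 (F): F=GGGG U=WWOO R=WRWR D=RRYY L=OYOY
After move 2 (U'): U=WOWO F=OYGG R=GGWR B=WRBB L=BBOY
After move 3 (R'): R=GRGW U=WBWW F=OOGO D=RYYG B=YRRB
After move 4 (R'): R=RWGG U=WRWY F=OBGW D=ROYO B=GRYB
After move 5 (F'): F=BWOG U=WRRG R=OWRG D=BYYO L=BYOW
After move 6 (U): U=RWGR F=OWOG R=GRRG B=BYYB L=BWOW
Query 1: U[0] = R
Query 2: F[1] = W
Query 3: L[3] = W
Query 4: D[3] = O
Query 5: B[3] = B
Query 6: D[2] = Y

Answer: R W W O B Y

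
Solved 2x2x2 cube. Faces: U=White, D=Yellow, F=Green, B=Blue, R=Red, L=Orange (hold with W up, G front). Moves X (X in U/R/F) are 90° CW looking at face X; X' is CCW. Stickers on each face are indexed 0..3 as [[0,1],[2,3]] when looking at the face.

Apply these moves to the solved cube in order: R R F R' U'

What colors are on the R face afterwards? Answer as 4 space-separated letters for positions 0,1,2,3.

Answer: G Y W Y

Derivation:
After move 1 (R): R=RRRR U=WGWG F=GYGY D=YBYB B=WBWB
After move 2 (R): R=RRRR U=WYWY F=GBGB D=YWYW B=GBGB
After move 3 (F): F=GGBB U=WYOO R=WRYR D=RRYW L=OYOW
After move 4 (R'): R=RRWY U=WGOG F=GYBO D=RGYB B=WBRB
After move 5 (U'): U=GGWO F=OYBO R=GYWY B=RRRB L=WBOW
Query: R face = GYWY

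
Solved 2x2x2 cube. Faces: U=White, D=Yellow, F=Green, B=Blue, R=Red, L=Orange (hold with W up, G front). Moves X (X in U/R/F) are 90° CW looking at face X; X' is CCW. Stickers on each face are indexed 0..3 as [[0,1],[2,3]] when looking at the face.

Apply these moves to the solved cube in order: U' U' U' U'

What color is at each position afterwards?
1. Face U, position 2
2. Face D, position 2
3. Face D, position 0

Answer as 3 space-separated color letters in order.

After move 1 (U'): U=WWWW F=OOGG R=GGRR B=RRBB L=BBOO
After move 2 (U'): U=WWWW F=BBGG R=OORR B=GGBB L=RROO
After move 3 (U'): U=WWWW F=RRGG R=BBRR B=OOBB L=GGOO
After move 4 (U'): U=WWWW F=GGGG R=RRRR B=BBBB L=OOOO
Query 1: U[2] = W
Query 2: D[2] = Y
Query 3: D[0] = Y

Answer: W Y Y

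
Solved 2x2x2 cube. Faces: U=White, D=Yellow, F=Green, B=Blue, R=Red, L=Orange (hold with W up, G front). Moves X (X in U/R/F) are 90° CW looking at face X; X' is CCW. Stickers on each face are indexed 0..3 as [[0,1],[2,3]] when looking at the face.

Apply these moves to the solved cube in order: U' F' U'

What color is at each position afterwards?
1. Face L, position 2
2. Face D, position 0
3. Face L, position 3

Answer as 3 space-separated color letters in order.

Answer: O B W

Derivation:
After move 1 (U'): U=WWWW F=OOGG R=GGRR B=RRBB L=BBOO
After move 2 (F'): F=OGOG U=WWGR R=YGYR D=BOYY L=BWOW
After move 3 (U'): U=WRWG F=BWOG R=OGYR B=YGBB L=RROW
Query 1: L[2] = O
Query 2: D[0] = B
Query 3: L[3] = W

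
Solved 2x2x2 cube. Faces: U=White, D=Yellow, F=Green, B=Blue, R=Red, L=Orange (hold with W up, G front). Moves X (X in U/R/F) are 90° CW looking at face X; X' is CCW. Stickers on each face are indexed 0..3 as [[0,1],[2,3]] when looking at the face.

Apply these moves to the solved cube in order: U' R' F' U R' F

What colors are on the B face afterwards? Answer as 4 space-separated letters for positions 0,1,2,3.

Answer: G R O B

Derivation:
After move 1 (U'): U=WWWW F=OOGG R=GGRR B=RRBB L=BBOO
After move 2 (R'): R=GRGR U=WBWR F=OWGW D=YOYG B=YRYB
After move 3 (F'): F=WWOG U=WBGG R=ORYR D=BOYG L=BROW
After move 4 (U): U=GWGB F=OROG R=YRYR B=BRYB L=WWOW
After move 5 (R'): R=RRYY U=GYGB F=OWOB D=BRYG B=GROB
After move 6 (F): F=OOBW U=GYWW R=GRBY D=YRYG L=WBOR
Query: B face = GROB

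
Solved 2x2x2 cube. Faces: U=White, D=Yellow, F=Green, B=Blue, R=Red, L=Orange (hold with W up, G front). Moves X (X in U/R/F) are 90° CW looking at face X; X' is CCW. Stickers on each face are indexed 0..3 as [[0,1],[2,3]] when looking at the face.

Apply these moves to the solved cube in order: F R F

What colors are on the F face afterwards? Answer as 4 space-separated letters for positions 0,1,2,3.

Answer: G G Y R

Derivation:
After move 1 (F): F=GGGG U=WWOO R=WRWR D=RRYY L=OYOY
After move 2 (R): R=WWRR U=WGOG F=GRGY D=RBYB B=OBWB
After move 3 (F): F=GGYR U=WGYY R=OWGR D=RWYB L=OROB
Query: F face = GGYR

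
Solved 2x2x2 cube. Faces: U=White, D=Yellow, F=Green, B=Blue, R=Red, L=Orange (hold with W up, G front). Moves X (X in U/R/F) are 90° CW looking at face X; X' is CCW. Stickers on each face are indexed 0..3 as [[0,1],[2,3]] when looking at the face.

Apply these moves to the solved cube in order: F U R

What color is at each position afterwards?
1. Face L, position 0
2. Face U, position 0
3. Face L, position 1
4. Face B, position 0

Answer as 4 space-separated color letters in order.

Answer: G O G W

Derivation:
After move 1 (F): F=GGGG U=WWOO R=WRWR D=RRYY L=OYOY
After move 2 (U): U=OWOW F=WRGG R=BBWR B=OYBB L=GGOY
After move 3 (R): R=WBRB U=OROG F=WRGY D=RBYO B=WYWB
Query 1: L[0] = G
Query 2: U[0] = O
Query 3: L[1] = G
Query 4: B[0] = W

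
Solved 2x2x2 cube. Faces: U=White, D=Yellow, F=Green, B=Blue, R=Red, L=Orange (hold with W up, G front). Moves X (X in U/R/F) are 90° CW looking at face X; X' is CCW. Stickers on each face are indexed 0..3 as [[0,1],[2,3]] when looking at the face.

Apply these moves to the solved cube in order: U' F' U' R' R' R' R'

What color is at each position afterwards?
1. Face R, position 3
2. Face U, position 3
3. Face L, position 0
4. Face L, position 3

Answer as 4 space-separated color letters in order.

After move 1 (U'): U=WWWW F=OOGG R=GGRR B=RRBB L=BBOO
After move 2 (F'): F=OGOG U=WWGR R=YGYR D=BOYY L=BWOW
After move 3 (U'): U=WRWG F=BWOG R=OGYR B=YGBB L=RROW
After move 4 (R'): R=GROY U=WBWY F=BROG D=BWYG B=YGOB
After move 5 (R'): R=RYGO U=WOWY F=BBOY D=BRYG B=GGWB
After move 6 (R'): R=YORG U=WWWG F=BOOY D=BBYY B=GGRB
After move 7 (R'): R=OGYR U=WRWG F=BWOG D=BOYY B=YGBB
Query 1: R[3] = R
Query 2: U[3] = G
Query 3: L[0] = R
Query 4: L[3] = W

Answer: R G R W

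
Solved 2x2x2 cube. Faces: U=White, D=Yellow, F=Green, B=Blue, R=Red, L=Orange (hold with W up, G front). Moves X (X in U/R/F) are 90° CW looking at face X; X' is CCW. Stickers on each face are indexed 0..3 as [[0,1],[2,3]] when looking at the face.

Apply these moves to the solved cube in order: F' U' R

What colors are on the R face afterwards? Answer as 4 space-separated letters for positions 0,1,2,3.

After move 1 (F'): F=GGGG U=WWRR R=YRYR D=OOYY L=OWOW
After move 2 (U'): U=WRWR F=OWGG R=GGYR B=YRBB L=BBOW
After move 3 (R): R=YGRG U=WWWG F=OOGY D=OBYY B=RRRB
Query: R face = YGRG

Answer: Y G R G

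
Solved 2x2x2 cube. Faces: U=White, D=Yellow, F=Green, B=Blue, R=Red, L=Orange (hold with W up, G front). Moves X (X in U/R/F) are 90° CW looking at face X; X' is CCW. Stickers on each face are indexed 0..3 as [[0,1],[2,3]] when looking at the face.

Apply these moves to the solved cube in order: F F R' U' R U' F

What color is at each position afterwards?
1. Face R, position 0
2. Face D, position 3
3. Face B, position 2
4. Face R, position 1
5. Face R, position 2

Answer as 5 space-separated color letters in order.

After move 1 (F): F=GGGG U=WWOO R=WRWR D=RRYY L=OYOY
After move 2 (F): F=GGGG U=WWYY R=OROR D=WWYY L=OROR
After move 3 (R'): R=RROO U=WBYB F=GWGY D=WGYG B=YBWB
After move 4 (U'): U=BBWY F=ORGY R=GWOO B=RRWB L=YBOR
After move 5 (R): R=OGOW U=BRWY F=OGGG D=WWYR B=YRBB
After move 6 (U'): U=RYBW F=YBGG R=OGOW B=OGBB L=YROR
After move 7 (F): F=GYGB U=RYRR R=BGWW D=OOYR L=YWOW
Query 1: R[0] = B
Query 2: D[3] = R
Query 3: B[2] = B
Query 4: R[1] = G
Query 5: R[2] = W

Answer: B R B G W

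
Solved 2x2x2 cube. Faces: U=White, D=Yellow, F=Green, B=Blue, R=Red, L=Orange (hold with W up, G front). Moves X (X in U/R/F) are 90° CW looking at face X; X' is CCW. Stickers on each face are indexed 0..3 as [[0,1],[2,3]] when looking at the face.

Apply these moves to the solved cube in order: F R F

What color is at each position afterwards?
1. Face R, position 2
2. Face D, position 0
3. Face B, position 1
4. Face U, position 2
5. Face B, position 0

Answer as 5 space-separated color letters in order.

After move 1 (F): F=GGGG U=WWOO R=WRWR D=RRYY L=OYOY
After move 2 (R): R=WWRR U=WGOG F=GRGY D=RBYB B=OBWB
After move 3 (F): F=GGYR U=WGYY R=OWGR D=RWYB L=OROB
Query 1: R[2] = G
Query 2: D[0] = R
Query 3: B[1] = B
Query 4: U[2] = Y
Query 5: B[0] = O

Answer: G R B Y O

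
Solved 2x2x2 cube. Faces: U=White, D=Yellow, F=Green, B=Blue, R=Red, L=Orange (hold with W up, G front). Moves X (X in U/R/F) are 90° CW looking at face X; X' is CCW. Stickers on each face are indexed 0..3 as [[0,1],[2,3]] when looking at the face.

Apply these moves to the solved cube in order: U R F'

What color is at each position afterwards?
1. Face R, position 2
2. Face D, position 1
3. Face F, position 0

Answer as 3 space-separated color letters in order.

After move 1 (U): U=WWWW F=RRGG R=BBRR B=OOBB L=GGOO
After move 2 (R): R=RBRB U=WRWG F=RYGY D=YBYO B=WOWB
After move 3 (F'): F=YYRG U=WRRR R=BBYB D=GOYO L=GGOW
Query 1: R[2] = Y
Query 2: D[1] = O
Query 3: F[0] = Y

Answer: Y O Y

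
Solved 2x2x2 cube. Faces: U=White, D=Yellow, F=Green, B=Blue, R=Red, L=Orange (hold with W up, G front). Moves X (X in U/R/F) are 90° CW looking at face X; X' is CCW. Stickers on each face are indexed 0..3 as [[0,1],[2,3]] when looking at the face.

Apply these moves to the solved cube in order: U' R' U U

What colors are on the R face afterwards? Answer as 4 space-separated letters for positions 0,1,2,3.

After move 1 (U'): U=WWWW F=OOGG R=GGRR B=RRBB L=BBOO
After move 2 (R'): R=GRGR U=WBWR F=OWGW D=YOYG B=YRYB
After move 3 (U): U=WWRB F=GRGW R=YRGR B=BBYB L=OWOO
After move 4 (U): U=RWBW F=YRGW R=BBGR B=OWYB L=GROO
Query: R face = BBGR

Answer: B B G R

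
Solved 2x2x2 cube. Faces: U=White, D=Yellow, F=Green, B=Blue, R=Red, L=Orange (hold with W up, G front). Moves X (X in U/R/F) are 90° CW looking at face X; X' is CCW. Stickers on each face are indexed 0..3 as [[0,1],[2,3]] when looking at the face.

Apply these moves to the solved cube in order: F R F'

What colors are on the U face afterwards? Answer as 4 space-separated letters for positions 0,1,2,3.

Answer: W G W R

Derivation:
After move 1 (F): F=GGGG U=WWOO R=WRWR D=RRYY L=OYOY
After move 2 (R): R=WWRR U=WGOG F=GRGY D=RBYB B=OBWB
After move 3 (F'): F=RYGG U=WGWR R=BWRR D=YYYB L=OGOO
Query: U face = WGWR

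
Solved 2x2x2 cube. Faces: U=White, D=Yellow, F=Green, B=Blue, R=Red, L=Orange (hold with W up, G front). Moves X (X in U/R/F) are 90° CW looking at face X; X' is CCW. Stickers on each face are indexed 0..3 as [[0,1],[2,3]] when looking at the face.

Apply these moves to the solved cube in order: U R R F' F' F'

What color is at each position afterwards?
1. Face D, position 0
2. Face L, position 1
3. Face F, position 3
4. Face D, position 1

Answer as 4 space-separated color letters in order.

After move 1 (U): U=WWWW F=RRGG R=BBRR B=OOBB L=GGOO
After move 2 (R): R=RBRB U=WRWG F=RYGY D=YBYO B=WOWB
After move 3 (R): R=RRBB U=WYWY F=RBGO D=YWYW B=GORB
After move 4 (F'): F=BORG U=WYRB R=WRYB D=GOYW L=GYOW
After move 5 (F'): F=OGBR U=WYWY R=ORGB D=YWYW L=GBOR
After move 6 (F'): F=GROB U=WYOG R=WRYB D=BRYW L=GYOW
Query 1: D[0] = B
Query 2: L[1] = Y
Query 3: F[3] = B
Query 4: D[1] = R

Answer: B Y B R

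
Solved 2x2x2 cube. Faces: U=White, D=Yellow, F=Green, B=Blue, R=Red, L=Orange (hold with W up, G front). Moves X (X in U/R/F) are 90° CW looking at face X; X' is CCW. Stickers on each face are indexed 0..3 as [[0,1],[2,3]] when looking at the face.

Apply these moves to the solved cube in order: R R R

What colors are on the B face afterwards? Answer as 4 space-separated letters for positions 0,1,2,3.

After move 1 (R): R=RRRR U=WGWG F=GYGY D=YBYB B=WBWB
After move 2 (R): R=RRRR U=WYWY F=GBGB D=YWYW B=GBGB
After move 3 (R): R=RRRR U=WBWB F=GWGW D=YGYG B=YBYB
Query: B face = YBYB

Answer: Y B Y B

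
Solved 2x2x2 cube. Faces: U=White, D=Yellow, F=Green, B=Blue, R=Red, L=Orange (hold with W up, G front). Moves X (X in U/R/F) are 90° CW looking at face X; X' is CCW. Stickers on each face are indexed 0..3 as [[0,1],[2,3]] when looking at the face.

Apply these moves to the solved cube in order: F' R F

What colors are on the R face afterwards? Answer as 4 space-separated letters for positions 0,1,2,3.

Answer: R Y G R

Derivation:
After move 1 (F'): F=GGGG U=WWRR R=YRYR D=OOYY L=OWOW
After move 2 (R): R=YYRR U=WGRG F=GOGY D=OBYB B=RBWB
After move 3 (F): F=GGYO U=WGWW R=RYGR D=RYYB L=OOOB
Query: R face = RYGR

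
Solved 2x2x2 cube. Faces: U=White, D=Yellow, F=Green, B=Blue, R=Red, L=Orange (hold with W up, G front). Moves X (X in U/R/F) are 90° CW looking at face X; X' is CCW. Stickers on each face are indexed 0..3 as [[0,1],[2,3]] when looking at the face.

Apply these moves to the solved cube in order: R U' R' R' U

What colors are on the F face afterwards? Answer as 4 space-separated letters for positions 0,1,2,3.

Answer: R R G R

Derivation:
After move 1 (R): R=RRRR U=WGWG F=GYGY D=YBYB B=WBWB
After move 2 (U'): U=GGWW F=OOGY R=GYRR B=RRWB L=WBOO
After move 3 (R'): R=YRGR U=GWWR F=OGGW D=YOYY B=BRBB
After move 4 (R'): R=RRYG U=GBWB F=OWGR D=YGYW B=YROB
After move 5 (U): U=WGBB F=RRGR R=YRYG B=WBOB L=OWOO
Query: F face = RRGR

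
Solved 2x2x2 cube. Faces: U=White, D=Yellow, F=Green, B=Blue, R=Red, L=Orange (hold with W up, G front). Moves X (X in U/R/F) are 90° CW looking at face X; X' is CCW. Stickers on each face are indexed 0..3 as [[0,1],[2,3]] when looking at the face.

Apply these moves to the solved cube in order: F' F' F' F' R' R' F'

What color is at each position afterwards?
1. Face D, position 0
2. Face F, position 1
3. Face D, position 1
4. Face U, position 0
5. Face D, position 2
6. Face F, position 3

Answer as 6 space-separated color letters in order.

Answer: O B O W Y G

Derivation:
After move 1 (F'): F=GGGG U=WWRR R=YRYR D=OOYY L=OWOW
After move 2 (F'): F=GGGG U=WWYY R=OROR D=WWYY L=OROR
After move 3 (F'): F=GGGG U=WWOO R=WRWR D=RRYY L=OYOY
After move 4 (F'): F=GGGG U=WWWW R=RRRR D=YYYY L=OOOO
After move 5 (R'): R=RRRR U=WBWB F=GWGW D=YGYG B=YBYB
After move 6 (R'): R=RRRR U=WYWY F=GBGB D=YWYW B=GBGB
After move 7 (F'): F=BBGG U=WYRR R=WRYR D=OOYW L=OYOW
Query 1: D[0] = O
Query 2: F[1] = B
Query 3: D[1] = O
Query 4: U[0] = W
Query 5: D[2] = Y
Query 6: F[3] = G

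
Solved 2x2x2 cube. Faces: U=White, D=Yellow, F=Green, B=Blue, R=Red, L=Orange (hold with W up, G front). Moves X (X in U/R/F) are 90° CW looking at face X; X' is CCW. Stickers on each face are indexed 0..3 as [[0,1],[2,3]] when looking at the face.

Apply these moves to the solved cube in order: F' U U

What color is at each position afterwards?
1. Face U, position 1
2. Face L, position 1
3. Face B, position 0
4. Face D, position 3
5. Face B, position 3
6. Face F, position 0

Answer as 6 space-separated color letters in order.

Answer: R R G Y B B

Derivation:
After move 1 (F'): F=GGGG U=WWRR R=YRYR D=OOYY L=OWOW
After move 2 (U): U=RWRW F=YRGG R=BBYR B=OWBB L=GGOW
After move 3 (U): U=RRWW F=BBGG R=OWYR B=GGBB L=YROW
Query 1: U[1] = R
Query 2: L[1] = R
Query 3: B[0] = G
Query 4: D[3] = Y
Query 5: B[3] = B
Query 6: F[0] = B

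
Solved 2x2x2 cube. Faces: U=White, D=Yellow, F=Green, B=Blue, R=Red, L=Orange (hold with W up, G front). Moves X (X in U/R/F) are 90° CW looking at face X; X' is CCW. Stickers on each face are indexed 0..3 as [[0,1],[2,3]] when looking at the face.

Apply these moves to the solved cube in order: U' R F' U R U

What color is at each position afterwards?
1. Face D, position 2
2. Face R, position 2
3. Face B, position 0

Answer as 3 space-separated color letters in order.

Answer: Y G Y

Derivation:
After move 1 (U'): U=WWWW F=OOGG R=GGRR B=RRBB L=BBOO
After move 2 (R): R=RGRG U=WOWG F=OYGY D=YBYR B=WRWB
After move 3 (F'): F=YYOG U=WORR R=BGYG D=BOYR L=BGOW
After move 4 (U): U=RWRO F=BGOG R=WRYG B=BGWB L=YYOW
After move 5 (R): R=YWGR U=RGRG F=BOOR D=BWYB B=OGWB
After move 6 (U): U=RRGG F=YWOR R=OGGR B=YYWB L=BOOW
Query 1: D[2] = Y
Query 2: R[2] = G
Query 3: B[0] = Y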